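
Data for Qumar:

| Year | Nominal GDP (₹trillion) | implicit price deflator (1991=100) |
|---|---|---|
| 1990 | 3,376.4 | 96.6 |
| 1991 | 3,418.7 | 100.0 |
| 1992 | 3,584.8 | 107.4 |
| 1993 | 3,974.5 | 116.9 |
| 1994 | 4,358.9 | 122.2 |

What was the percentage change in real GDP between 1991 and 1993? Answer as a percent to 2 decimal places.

-0.55%

Real GDP 1991 = 3418.7/1.000 = 3418.70.
Real GDP 1993 = 3974.5/1.169 = 3399.91.
Change = 3399.91/3418.70 − 1 = -0.0055.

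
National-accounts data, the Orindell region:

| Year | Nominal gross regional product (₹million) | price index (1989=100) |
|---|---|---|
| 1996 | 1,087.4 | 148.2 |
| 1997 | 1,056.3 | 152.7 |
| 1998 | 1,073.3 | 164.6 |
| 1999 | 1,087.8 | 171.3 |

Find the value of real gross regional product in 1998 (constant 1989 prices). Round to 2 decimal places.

Real gross regional product 1998 = 1073.3 / 1.646 = 652.07.

₹652.07 million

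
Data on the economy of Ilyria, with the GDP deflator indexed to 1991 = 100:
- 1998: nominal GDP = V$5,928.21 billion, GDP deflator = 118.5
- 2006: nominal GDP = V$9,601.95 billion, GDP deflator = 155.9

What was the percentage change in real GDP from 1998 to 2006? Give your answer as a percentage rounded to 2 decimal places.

23.11%

Real GDP 1998 = 5928.21 / 1.185 = 5002.71.
Real GDP 2006 = 9601.95 / 1.559 = 6159.04.
Real growth = 6159.04 / 5002.71 − 1 = 0.2311.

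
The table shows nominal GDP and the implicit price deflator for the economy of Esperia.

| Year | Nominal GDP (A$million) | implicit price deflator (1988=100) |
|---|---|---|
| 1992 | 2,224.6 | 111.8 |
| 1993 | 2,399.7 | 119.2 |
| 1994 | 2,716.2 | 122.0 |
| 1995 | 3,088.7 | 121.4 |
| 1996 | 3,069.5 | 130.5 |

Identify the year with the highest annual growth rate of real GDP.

1993: real = 2399.7/1.192 = 2013.17; growth vs 1992 (1989.80) = 1.17%.
1994: real = 2716.2/1.220 = 2226.39; growth vs 1993 (2013.17) = 10.59%.
1995: real = 3088.7/1.214 = 2544.23; growth vs 1994 (2226.39) = 14.28%.
1996: real = 3069.5/1.305 = 2352.11; growth vs 1995 (2544.23) = -7.55%.

1995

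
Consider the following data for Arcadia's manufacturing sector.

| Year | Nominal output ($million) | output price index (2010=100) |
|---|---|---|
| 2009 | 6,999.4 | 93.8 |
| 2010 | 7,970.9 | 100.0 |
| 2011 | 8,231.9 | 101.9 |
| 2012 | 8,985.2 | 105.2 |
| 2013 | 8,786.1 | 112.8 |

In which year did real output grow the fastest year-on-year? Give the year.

2010

2010: real = 7970.9/1.000 = 7970.90; growth vs 2009 (7462.05) = 6.82%.
2011: real = 8231.9/1.019 = 8078.41; growth vs 2010 (7970.90) = 1.35%.
2012: real = 8985.2/1.052 = 8541.06; growth vs 2011 (8078.41) = 5.73%.
2013: real = 8786.1/1.128 = 7789.10; growth vs 2012 (8541.06) = -8.80%.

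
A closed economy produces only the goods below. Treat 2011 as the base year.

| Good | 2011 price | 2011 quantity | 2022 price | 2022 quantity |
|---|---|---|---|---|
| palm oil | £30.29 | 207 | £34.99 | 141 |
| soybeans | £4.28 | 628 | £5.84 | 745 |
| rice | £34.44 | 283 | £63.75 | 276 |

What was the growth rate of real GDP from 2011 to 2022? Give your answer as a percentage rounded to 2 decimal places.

-9.30%

Real GDP 2011 = Nominal GDP 2011 = 30.29·207 + 4.28·628 + 34.44·283 = 18704.39.
Real GDP 2022 (at 2011 prices) = 30.29·141 + 4.28·745 + 34.44·276 = 16964.93.
Real growth = 16964.93/18704.39 − 1 = -0.0930.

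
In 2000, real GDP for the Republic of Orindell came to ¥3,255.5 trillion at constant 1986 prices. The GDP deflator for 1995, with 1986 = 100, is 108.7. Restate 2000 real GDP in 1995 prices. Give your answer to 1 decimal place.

Real GDP in 1995 prices = Real GDP in 1986 prices × (P_1995/P_1986) = 3255.5 × 1.087 = 3538.73.

¥3,538.7 trillion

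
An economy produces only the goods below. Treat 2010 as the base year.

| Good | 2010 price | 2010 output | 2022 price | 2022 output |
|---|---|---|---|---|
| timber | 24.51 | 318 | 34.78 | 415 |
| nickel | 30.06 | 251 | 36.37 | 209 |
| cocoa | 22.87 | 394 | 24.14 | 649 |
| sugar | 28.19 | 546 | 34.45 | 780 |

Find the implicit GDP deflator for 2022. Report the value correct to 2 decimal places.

121.18

Nominal GDP 2022 = 34.78·415 + 36.37·209 + 24.14·649 + 34.45·780 = 64572.89.
Real GDP 2022 (at 2010 prices) = 24.51·415 + 30.06·209 + 22.87·649 + 28.19·780 = 53285.02.
Deflator = Nominal/Real × 100 = 64572.89/53285.02 × 100 = 121.184.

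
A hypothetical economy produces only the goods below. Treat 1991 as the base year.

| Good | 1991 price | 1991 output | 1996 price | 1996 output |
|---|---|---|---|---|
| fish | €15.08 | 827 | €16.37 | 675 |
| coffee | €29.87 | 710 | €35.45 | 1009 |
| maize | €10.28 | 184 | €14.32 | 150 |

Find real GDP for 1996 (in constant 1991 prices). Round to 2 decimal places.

Real GDP 1996 = Σ (p_1991 × q_1996) = 15.08·675 + 29.87·1009 + 10.28·150 = 41859.83.

€41859.83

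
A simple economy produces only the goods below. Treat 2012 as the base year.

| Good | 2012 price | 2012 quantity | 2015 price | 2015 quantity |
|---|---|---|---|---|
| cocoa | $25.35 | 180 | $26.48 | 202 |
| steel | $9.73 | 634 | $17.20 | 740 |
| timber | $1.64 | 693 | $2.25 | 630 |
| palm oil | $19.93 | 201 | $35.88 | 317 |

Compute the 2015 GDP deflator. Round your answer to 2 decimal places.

156.92

Nominal GDP 2015 = 26.48·202 + 17.20·740 + 2.25·630 + 35.88·317 = 30868.42.
Real GDP 2015 (at 2012 prices) = 25.35·202 + 9.73·740 + 1.64·630 + 19.93·317 = 19671.91.
Deflator = Nominal/Real × 100 = 30868.42/19671.91 × 100 = 156.916.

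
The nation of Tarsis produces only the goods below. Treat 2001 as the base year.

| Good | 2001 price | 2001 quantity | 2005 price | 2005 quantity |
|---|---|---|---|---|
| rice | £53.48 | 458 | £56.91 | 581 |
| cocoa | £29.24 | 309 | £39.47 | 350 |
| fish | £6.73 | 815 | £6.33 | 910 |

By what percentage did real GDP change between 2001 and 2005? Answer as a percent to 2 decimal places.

21.57%

Real GDP 2001 = Nominal GDP 2001 = 53.48·458 + 29.24·309 + 6.73·815 = 39013.95.
Real GDP 2005 (at 2001 prices) = 53.48·581 + 29.24·350 + 6.73·910 = 47430.18.
Real growth = 47430.18/39013.95 − 1 = 0.2157.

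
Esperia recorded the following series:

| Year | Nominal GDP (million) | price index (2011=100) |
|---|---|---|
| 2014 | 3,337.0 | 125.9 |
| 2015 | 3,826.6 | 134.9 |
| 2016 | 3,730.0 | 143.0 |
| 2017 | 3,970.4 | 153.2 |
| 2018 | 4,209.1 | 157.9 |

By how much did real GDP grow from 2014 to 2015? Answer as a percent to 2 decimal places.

Real GDP 2014 = 3337.0/1.259 = 2650.52.
Real GDP 2015 = 3826.6/1.349 = 2836.62.
Change = 2836.62/2650.52 − 1 = 0.0702.

7.02%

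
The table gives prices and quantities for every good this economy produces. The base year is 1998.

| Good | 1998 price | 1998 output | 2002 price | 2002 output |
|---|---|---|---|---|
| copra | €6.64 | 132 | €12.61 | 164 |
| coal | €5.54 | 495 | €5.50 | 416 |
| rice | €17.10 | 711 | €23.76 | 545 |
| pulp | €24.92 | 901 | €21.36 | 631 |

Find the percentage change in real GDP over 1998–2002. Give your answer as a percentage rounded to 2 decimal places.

Real GDP 1998 = Nominal GDP 1998 = 6.64·132 + 5.54·495 + 17.10·711 + 24.92·901 = 38229.80.
Real GDP 2002 (at 1998 prices) = 6.64·164 + 5.54·416 + 17.10·545 + 24.92·631 = 28437.62.
Real growth = 28437.62/38229.80 − 1 = -0.2561.

-25.61%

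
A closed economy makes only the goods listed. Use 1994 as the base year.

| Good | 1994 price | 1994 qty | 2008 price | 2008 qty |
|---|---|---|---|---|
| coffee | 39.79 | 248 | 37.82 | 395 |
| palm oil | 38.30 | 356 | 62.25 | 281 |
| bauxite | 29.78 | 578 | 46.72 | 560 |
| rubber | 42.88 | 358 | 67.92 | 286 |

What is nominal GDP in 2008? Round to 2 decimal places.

Nominal GDP 2008 = Σ (p_2008 × q_2008) = 37.82·395 + 62.25·281 + 46.72·560 + 67.92·286 = 78019.47.

78019.47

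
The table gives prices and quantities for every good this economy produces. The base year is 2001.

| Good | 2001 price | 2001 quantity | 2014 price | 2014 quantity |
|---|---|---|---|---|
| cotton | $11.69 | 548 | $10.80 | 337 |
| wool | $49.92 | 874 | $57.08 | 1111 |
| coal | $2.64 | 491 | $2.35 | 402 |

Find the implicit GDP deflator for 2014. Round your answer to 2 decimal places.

Nominal GDP 2014 = 10.80·337 + 57.08·1111 + 2.35·402 = 68000.18.
Real GDP 2014 (at 2001 prices) = 11.69·337 + 49.92·1111 + 2.64·402 = 60461.93.
Deflator = Nominal/Real × 100 = 68000.18/60461.93 × 100 = 112.468.

112.47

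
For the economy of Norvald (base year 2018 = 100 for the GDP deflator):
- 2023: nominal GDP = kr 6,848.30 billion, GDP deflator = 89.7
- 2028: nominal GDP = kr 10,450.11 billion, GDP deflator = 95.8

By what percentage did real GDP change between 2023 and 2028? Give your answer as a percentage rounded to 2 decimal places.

42.88%

Deflate each year: 2023 → 6848.30/0.897 = 7634.67; 2028 → 10450.11/0.958 = 10908.26.
So real GDP changed by 10908.26/7634.67 − 1 = 0.4288, i.e. 42.88%.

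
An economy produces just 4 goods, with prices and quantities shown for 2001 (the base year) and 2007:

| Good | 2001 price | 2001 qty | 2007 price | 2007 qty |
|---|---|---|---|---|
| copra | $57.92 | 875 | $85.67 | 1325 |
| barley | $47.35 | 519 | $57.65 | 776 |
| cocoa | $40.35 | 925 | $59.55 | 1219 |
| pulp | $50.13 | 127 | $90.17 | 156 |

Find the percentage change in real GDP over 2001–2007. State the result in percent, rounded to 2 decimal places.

43.34%

Real GDP 2001 = Nominal GDP 2001 = 57.92·875 + 47.35·519 + 40.35·925 + 50.13·127 = 118944.91.
Real GDP 2007 (at 2001 prices) = 57.92·1325 + 47.35·776 + 40.35·1219 + 50.13·156 = 170494.53.
Real growth = 170494.53/118944.91 − 1 = 0.4334.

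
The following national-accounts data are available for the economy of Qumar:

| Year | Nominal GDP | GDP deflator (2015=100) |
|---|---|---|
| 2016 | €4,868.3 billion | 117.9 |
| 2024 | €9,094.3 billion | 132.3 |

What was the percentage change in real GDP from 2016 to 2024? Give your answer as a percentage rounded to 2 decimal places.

Real GDP 2016 = 4868.3 / 1.179 = 4129.18.
Real GDP 2024 = 9094.3 / 1.323 = 6874.00.
Real growth = 6874.00 / 4129.18 − 1 = 0.6647.

66.47%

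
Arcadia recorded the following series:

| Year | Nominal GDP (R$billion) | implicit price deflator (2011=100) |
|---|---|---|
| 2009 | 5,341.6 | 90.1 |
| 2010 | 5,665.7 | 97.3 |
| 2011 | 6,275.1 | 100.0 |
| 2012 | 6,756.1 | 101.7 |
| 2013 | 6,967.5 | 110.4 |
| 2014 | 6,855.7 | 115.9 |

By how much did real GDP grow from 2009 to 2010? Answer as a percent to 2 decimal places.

-1.78%

Real GDP 2009 = 5341.6/0.901 = 5928.52.
Real GDP 2010 = 5665.7/0.973 = 5822.92.
Change = 5822.92/5928.52 − 1 = -0.0178.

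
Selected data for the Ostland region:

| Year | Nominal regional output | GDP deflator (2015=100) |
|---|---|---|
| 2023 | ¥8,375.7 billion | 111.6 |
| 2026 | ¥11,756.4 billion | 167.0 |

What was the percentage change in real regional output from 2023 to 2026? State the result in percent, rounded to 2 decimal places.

Real regional output 2023 = 8375.7 / 1.116 = 7505.11.
Real regional output 2026 = 11756.4 / 1.670 = 7039.76.
Real growth = 7039.76 / 7505.11 − 1 = -0.0620.

-6.20%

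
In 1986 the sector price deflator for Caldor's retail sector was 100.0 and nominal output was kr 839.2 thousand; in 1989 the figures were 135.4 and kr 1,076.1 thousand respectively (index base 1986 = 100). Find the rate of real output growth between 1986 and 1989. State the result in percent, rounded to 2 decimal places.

-5.30%

Deflate each year: 1986 → 839.2/1.000 = 839.20; 1989 → 1076.1/1.354 = 794.76.
So real output changed by 794.76/839.20 − 1 = -0.0530, i.e. -5.30%.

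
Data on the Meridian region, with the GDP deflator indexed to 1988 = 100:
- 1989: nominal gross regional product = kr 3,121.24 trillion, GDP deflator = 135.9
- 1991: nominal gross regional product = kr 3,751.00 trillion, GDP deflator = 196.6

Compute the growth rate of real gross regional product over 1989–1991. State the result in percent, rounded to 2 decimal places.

Real gross regional product 1989 = 3121.24 / 1.359 = 2296.72.
Real gross regional product 1991 = 3751.00 / 1.966 = 1907.93.
Real growth = 1907.93 / 2296.72 − 1 = -0.1693.

-16.93%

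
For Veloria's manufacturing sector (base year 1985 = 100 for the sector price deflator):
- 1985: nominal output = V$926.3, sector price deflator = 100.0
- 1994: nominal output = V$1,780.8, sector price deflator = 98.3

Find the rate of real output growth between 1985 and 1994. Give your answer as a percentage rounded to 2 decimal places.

95.57%

Deflate each year: 1985 → 926.3/1.000 = 926.30; 1994 → 1780.8/0.983 = 1811.60.
So real output changed by 1811.60/926.30 − 1 = 0.9557, i.e. 95.57%.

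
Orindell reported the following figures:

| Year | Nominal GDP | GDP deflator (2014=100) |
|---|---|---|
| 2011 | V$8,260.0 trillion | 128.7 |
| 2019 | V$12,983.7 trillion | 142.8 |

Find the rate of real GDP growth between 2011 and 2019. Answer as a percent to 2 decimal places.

41.67%

Deflate each year: 2011 → 8260.0/1.287 = 6418.03; 2019 → 12983.7/1.428 = 9092.23.
So real GDP changed by 9092.23/6418.03 − 1 = 0.4167, i.e. 41.67%.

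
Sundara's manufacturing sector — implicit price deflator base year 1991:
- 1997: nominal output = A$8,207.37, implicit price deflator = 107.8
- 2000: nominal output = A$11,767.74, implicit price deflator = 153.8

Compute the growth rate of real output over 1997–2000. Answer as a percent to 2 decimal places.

Real output 1997 = 8207.37 / 1.078 = 7613.52.
Real output 2000 = 11767.74 / 1.538 = 7651.33.
Real growth = 7651.33 / 7613.52 − 1 = 0.0050.

0.50%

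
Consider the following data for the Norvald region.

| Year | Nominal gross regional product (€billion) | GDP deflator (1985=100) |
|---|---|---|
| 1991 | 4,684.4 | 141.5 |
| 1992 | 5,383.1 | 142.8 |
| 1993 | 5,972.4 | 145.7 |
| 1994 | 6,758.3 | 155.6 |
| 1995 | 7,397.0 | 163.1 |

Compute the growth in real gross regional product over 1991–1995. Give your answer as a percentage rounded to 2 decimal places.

36.99%

Real gross regional product 1991 = 4684.4/1.415 = 3310.53.
Real gross regional product 1995 = 7397.0/1.631 = 4535.25.
Change = 4535.25/3310.53 − 1 = 0.3699.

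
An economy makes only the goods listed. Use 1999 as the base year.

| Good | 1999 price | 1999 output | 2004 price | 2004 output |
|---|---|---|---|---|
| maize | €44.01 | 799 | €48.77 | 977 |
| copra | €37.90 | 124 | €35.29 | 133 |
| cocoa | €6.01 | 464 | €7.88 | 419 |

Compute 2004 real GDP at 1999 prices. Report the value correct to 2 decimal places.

Real GDP 2004 = Σ (p_1999 × q_2004) = 44.01·977 + 37.90·133 + 6.01·419 = 50556.66.

€50556.66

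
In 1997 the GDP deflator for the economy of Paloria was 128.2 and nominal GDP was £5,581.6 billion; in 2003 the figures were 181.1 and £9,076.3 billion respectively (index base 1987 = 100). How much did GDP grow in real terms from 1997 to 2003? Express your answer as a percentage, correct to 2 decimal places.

15.11%

Real GDP 1997 = 5581.6 / 1.282 = 4353.82.
Real GDP 2003 = 9076.3 / 1.811 = 5011.76.
Real growth = 5011.76 / 4353.82 − 1 = 0.1511.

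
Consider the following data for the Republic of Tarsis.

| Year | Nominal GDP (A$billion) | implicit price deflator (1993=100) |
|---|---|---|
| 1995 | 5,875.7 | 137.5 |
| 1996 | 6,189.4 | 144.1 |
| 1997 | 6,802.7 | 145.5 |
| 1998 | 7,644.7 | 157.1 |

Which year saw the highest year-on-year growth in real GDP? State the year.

1996: real = 6189.4/1.441 = 4295.21; growth vs 1995 (4273.24) = 0.51%.
1997: real = 6802.7/1.455 = 4675.40; growth vs 1996 (4295.21) = 8.85%.
1998: real = 7644.7/1.571 = 4866.14; growth vs 1997 (4675.40) = 4.08%.

1997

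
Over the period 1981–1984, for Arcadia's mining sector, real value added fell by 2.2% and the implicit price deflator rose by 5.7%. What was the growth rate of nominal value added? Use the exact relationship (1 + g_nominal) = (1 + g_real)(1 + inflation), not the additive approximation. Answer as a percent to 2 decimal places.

3.37%

(1 + g_nom) = (1 + g_real)(1 + π) = 0.9780 × 1.0570 = 1.03375.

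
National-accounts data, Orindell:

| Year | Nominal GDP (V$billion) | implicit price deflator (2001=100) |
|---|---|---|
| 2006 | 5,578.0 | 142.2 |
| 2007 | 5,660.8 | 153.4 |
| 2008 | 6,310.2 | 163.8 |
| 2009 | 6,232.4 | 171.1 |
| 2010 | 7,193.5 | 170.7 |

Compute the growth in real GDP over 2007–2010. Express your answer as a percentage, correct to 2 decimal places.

Real GDP 2007 = 5660.8/1.534 = 3690.22.
Real GDP 2010 = 7193.5/1.707 = 4214.12.
Change = 4214.12/3690.22 − 1 = 0.1420.

14.20%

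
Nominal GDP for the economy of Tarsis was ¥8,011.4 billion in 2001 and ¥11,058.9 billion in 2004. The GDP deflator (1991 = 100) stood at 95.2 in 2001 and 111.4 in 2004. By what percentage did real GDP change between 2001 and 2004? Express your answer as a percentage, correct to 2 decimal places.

Real GDP 2001 = 8011.4 / 0.952 = 8415.34.
Real GDP 2004 = 11058.9 / 1.114 = 9927.20.
Real growth = 9927.20 / 8415.34 − 1 = 0.1797.

17.97%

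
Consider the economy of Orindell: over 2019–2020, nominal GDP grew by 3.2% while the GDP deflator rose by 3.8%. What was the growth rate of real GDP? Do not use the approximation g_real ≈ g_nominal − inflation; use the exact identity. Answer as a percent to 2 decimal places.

(1 + g_nom) = (1 + g_real)(1 + π), so g_real = 1.0320 / 1.0380 − 1 = -0.00578.

-0.58%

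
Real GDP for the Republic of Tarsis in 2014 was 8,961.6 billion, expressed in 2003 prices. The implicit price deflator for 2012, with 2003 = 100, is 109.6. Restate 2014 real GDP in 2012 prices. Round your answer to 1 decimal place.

9,821.9 billion

Real GDP in 2012 prices = Real GDP in 2003 prices × (P_2012/P_2003) = 8961.6 × 1.096 = 9821.91.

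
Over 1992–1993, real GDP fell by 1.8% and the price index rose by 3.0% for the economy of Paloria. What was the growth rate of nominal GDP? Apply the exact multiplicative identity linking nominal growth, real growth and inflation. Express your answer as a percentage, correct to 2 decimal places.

(1 + g_nom) = (1 + g_real)(1 + π) = 0.9820 × 1.0300 = 1.01146.

1.15%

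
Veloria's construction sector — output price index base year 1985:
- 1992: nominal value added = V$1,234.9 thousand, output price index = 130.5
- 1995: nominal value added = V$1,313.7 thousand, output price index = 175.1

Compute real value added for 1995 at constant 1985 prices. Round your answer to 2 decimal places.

Real value added = Nominal / (output price index/100) = 1313.7 / 1.751 = 750.26.

V$750.26 thousand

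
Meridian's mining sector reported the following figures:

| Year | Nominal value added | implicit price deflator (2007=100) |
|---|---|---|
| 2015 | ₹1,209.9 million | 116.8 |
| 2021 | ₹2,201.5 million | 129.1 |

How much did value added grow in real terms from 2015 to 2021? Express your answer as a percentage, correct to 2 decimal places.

Deflate each year: 2015 → 1209.9/1.168 = 1035.87; 2021 → 2201.5/1.291 = 1705.27.
So real value added changed by 1705.27/1035.87 − 1 = 0.6462, i.e. 64.62%.

64.62%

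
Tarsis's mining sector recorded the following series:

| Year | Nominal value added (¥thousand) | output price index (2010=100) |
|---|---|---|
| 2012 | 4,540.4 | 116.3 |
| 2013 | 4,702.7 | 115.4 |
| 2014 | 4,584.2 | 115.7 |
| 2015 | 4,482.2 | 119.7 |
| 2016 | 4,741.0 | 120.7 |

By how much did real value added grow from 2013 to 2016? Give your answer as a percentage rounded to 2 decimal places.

Real value added 2013 = 4702.7/1.154 = 4075.13.
Real value added 2016 = 4741.0/1.207 = 3927.92.
Change = 3927.92/4075.13 − 1 = -0.0361.

-3.61%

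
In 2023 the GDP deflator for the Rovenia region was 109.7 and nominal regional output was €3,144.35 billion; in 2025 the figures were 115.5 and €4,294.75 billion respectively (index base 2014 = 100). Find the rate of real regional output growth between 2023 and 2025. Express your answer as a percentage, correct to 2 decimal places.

Deflate each year: 2023 → 3144.35/1.097 = 2866.32; 2025 → 4294.75/1.155 = 3718.40.
So real regional output changed by 3718.40/2866.32 − 1 = 0.2973, i.e. 29.73%.

29.73%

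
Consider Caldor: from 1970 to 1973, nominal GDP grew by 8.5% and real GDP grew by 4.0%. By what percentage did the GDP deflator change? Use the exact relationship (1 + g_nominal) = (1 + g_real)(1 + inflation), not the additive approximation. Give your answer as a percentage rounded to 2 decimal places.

4.33%

(1 + g_nom) = (1 + g_real)(1 + π), so π = 1.0850 / 1.0400 − 1 = 0.04327.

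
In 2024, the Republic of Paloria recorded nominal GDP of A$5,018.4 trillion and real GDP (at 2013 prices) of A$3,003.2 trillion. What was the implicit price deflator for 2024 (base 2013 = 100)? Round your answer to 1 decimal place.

implicit price deflator = (Nominal / Real) × 100 = 5018.4 / 3003.2 × 100 = 167.10.

167.1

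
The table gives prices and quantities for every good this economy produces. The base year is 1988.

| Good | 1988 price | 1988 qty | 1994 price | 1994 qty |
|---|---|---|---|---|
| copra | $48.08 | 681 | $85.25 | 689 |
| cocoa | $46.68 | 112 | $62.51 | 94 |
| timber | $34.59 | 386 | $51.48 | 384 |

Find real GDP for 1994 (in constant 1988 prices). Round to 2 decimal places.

Real GDP 1994 = Σ (p_1988 × q_1994) = 48.08·689 + 46.68·94 + 34.59·384 = 50797.60.

$50797.60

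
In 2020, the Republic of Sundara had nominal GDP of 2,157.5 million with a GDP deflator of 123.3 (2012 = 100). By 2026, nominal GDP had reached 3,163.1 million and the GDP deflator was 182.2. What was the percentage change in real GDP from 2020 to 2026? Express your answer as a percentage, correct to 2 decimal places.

-0.79%

Real GDP 2020 = 2157.5 / 1.233 = 1749.80.
Real GDP 2026 = 3163.1 / 1.822 = 1736.06.
Real growth = 1736.06 / 1749.80 − 1 = -0.0079.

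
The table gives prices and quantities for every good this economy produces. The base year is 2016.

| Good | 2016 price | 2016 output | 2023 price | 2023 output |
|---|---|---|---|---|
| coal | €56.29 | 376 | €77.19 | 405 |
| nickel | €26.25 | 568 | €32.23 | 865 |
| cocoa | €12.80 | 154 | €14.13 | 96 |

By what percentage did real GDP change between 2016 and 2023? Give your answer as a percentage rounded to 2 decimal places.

22.83%

Real GDP 2016 = Nominal GDP 2016 = 56.29·376 + 26.25·568 + 12.80·154 = 38046.24.
Real GDP 2023 (at 2016 prices) = 56.29·405 + 26.25·865 + 12.80·96 = 46732.50.
Real growth = 46732.50/38046.24 − 1 = 0.2283.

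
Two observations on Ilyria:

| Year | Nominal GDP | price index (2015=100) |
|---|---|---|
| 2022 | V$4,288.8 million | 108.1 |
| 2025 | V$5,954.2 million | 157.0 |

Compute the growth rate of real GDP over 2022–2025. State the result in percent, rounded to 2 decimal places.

-4.41%

Real GDP 2022 = 4288.8 / 1.081 = 3967.44.
Real GDP 2025 = 5954.2 / 1.570 = 3792.48.
Real growth = 3792.48 / 3967.44 − 1 = -0.0441.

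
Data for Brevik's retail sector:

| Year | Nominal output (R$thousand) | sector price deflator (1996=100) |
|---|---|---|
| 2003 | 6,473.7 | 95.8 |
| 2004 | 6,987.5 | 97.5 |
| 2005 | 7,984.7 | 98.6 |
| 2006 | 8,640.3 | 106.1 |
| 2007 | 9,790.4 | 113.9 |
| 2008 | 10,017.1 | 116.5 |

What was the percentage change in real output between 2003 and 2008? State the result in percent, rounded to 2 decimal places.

27.24%

Real output 2003 = 6473.7/0.958 = 6757.52.
Real output 2008 = 10017.1/1.165 = 8598.37.
Change = 8598.37/6757.52 − 1 = 0.2724.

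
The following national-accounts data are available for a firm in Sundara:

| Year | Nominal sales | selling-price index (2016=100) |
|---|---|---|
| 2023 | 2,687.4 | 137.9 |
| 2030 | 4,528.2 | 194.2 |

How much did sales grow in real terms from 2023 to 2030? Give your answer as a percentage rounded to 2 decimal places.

Real sales 2023 = 2687.4 / 1.379 = 1948.80.
Real sales 2030 = 4528.2 / 1.942 = 2331.72.
Real growth = 2331.72 / 1948.80 − 1 = 0.1965.

19.65%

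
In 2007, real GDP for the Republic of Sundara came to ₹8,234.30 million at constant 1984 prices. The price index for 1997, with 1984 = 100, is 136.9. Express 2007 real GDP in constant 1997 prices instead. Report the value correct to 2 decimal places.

₹11,272.76 million

Real GDP in 1997 prices = Real GDP in 1984 prices × (P_1997/P_1984) = 8234.30 × 1.369 = 11272.76.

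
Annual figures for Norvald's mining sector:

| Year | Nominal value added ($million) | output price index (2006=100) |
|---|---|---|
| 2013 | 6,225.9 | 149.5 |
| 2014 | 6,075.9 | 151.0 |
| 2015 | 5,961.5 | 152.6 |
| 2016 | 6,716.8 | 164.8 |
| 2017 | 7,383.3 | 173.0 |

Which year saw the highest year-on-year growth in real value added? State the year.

2017

2014: real = 6075.9/1.510 = 4023.77; growth vs 2013 (4164.48) = -3.38%.
2015: real = 5961.5/1.526 = 3906.62; growth vs 2014 (4023.77) = -2.91%.
2016: real = 6716.8/1.648 = 4075.73; growth vs 2015 (3906.62) = 4.33%.
2017: real = 7383.3/1.730 = 4267.80; growth vs 2016 (4075.73) = 4.71%.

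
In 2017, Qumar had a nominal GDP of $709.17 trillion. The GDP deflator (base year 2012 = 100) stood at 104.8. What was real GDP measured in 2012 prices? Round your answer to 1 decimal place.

Real GDP = Nominal / (GDP deflator/100) = 709.17 / 1.048 = 676.69.

$676.7 trillion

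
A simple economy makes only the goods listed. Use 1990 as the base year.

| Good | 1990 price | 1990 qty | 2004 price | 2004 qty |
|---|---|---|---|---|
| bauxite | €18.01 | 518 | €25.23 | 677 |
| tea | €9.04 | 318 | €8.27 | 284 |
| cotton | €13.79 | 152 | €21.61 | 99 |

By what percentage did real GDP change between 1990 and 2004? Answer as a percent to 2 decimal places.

Real GDP 1990 = Nominal GDP 1990 = 18.01·518 + 9.04·318 + 13.79·152 = 14299.98.
Real GDP 2004 (at 1990 prices) = 18.01·677 + 9.04·284 + 13.79·99 = 16125.34.
Real growth = 16125.34/14299.98 − 1 = 0.1276.

12.76%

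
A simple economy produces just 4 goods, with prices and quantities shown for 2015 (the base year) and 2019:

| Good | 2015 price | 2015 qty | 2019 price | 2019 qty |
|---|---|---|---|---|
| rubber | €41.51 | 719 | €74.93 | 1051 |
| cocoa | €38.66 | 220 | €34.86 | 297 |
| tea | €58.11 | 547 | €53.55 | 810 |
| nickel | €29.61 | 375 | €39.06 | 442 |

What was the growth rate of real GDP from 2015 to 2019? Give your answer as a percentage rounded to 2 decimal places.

Real GDP 2015 = Nominal GDP 2015 = 41.51·719 + 38.66·220 + 58.11·547 + 29.61·375 = 81240.81.
Real GDP 2019 (at 2015 prices) = 41.51·1051 + 38.66·297 + 58.11·810 + 29.61·442 = 115265.75.
Real growth = 115265.75/81240.81 − 1 = 0.4188.

41.88%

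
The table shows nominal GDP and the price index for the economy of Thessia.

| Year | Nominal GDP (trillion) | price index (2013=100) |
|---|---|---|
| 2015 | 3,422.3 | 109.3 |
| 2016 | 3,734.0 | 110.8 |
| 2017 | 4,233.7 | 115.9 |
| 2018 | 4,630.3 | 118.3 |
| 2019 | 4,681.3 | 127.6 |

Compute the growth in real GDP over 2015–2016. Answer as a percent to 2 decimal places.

Real GDP 2015 = 3422.3/1.093 = 3131.11.
Real GDP 2016 = 3734.0/1.108 = 3370.04.
Change = 3370.04/3131.11 − 1 = 0.0763.

7.63%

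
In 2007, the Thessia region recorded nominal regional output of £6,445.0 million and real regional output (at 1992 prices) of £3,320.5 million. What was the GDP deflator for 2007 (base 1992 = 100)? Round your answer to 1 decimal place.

GDP deflator = (Nominal / Real) × 100 = 6445.0 / 3320.5 × 100 = 194.10.

194.1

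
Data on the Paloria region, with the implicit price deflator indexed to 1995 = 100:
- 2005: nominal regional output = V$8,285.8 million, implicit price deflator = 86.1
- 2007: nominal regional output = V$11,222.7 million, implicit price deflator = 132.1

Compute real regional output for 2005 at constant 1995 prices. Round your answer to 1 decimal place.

V$9,623.5 million

Real regional output = Nominal / (implicit price deflator/100) = 8285.8 / 0.861 = 9623.46.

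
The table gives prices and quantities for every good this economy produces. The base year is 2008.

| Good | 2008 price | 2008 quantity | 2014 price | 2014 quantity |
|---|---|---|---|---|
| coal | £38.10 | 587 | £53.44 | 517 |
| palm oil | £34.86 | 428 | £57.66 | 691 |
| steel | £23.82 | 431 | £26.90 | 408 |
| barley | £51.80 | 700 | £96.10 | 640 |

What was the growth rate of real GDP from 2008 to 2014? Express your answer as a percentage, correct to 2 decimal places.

Real GDP 2008 = Nominal GDP 2008 = 38.10·587 + 34.86·428 + 23.82·431 + 51.80·700 = 83811.20.
Real GDP 2014 (at 2008 prices) = 38.10·517 + 34.86·691 + 23.82·408 + 51.80·640 = 86656.52.
Real growth = 86656.52/83811.20 − 1 = 0.0339.

3.39%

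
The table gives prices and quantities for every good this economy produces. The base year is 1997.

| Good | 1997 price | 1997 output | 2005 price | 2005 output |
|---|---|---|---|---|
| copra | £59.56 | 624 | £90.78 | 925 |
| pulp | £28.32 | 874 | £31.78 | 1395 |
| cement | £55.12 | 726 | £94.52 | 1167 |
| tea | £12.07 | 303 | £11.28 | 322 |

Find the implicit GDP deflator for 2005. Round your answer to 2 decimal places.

148.79

Nominal GDP 2005 = 90.78·925 + 31.78·1395 + 94.52·1167 + 11.28·322 = 242241.60.
Real GDP 2005 (at 1997 prices) = 59.56·925 + 28.32·1395 + 55.12·1167 + 12.07·322 = 162810.98.
Deflator = Nominal/Real × 100 = 242241.60/162810.98 × 100 = 148.787.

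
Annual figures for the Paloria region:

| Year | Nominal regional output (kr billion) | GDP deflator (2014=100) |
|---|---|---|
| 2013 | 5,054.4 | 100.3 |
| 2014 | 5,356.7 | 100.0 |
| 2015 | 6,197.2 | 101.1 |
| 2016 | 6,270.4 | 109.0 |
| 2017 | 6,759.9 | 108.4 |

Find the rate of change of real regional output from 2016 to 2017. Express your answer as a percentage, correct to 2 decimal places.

Real regional output 2016 = 6270.4/1.090 = 5752.66.
Real regional output 2017 = 6759.9/1.084 = 6236.07.
Change = 6236.07/5752.66 − 1 = 0.0840.

8.40%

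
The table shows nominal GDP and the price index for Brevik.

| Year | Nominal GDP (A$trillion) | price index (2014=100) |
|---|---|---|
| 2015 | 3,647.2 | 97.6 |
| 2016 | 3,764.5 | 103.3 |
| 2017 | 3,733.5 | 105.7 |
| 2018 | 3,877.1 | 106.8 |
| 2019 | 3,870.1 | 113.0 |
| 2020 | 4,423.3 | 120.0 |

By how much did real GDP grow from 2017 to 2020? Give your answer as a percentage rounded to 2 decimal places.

4.36%

Real GDP 2017 = 3733.5/1.057 = 3532.17.
Real GDP 2020 = 4423.3/1.200 = 3686.08.
Change = 3686.08/3532.17 − 1 = 0.0436.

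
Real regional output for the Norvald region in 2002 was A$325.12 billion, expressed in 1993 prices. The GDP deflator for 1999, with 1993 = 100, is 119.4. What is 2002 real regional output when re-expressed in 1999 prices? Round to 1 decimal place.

Real regional output in 1999 prices = Real regional output in 1993 prices × (P_1999/P_1993) = 325.12 × 1.194 = 388.19.

A$388.2 billion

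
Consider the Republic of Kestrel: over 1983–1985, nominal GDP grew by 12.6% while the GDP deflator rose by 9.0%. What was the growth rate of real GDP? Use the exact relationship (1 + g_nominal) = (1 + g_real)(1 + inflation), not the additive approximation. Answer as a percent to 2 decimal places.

(1 + g_nom) = (1 + g_real)(1 + π), so g_real = 1.1260 / 1.0900 − 1 = 0.03303.

3.30%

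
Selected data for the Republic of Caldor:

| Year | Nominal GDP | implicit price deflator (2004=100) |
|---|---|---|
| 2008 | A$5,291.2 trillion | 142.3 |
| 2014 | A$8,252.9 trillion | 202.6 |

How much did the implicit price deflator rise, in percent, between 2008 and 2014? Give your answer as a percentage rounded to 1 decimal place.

Price-level change = 202.6 / 142.3 − 1 = 0.4238.

42.4%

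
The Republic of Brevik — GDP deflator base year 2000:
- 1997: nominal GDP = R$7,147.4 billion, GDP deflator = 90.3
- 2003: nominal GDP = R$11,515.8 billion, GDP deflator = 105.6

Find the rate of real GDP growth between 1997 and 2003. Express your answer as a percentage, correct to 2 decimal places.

Deflate each year: 1997 → 7147.4/0.903 = 7915.17; 2003 → 11515.8/1.056 = 10905.11.
So real GDP changed by 10905.11/7915.17 − 1 = 0.3777, i.e. 37.77%.

37.77%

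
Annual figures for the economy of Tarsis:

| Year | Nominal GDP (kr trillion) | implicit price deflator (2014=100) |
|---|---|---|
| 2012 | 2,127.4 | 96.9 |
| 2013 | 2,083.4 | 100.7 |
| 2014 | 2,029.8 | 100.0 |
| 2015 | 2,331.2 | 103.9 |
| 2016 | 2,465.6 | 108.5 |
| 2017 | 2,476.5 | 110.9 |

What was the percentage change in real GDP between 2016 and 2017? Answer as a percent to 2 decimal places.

Real GDP 2016 = 2465.6/1.085 = 2272.44.
Real GDP 2017 = 2476.5/1.109 = 2233.09.
Change = 2233.09/2272.44 − 1 = -0.0173.

-1.73%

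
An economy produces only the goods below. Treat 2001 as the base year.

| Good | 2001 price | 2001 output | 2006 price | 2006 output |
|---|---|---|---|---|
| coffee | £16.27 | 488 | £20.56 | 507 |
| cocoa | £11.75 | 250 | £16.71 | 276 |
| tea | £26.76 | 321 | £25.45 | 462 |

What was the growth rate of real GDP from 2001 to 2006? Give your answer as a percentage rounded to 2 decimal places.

Real GDP 2001 = Nominal GDP 2001 = 16.27·488 + 11.75·250 + 26.76·321 = 19467.22.
Real GDP 2006 (at 2001 prices) = 16.27·507 + 11.75·276 + 26.76·462 = 23855.01.
Real growth = 23855.01/19467.22 − 1 = 0.2254.

22.54%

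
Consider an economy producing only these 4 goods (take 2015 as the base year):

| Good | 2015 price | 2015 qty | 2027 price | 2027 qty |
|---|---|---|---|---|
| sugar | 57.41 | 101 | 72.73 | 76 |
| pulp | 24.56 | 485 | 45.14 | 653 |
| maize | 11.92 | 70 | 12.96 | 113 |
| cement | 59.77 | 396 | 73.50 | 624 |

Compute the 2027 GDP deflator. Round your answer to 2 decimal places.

139.44

Nominal GDP 2027 = 72.73·76 + 45.14·653 + 12.96·113 + 73.50·624 = 82332.38.
Real GDP 2027 (at 2015 prices) = 57.41·76 + 24.56·653 + 11.92·113 + 59.77·624 = 59044.28.
Deflator = Nominal/Real × 100 = 82332.38/59044.28 × 100 = 139.442.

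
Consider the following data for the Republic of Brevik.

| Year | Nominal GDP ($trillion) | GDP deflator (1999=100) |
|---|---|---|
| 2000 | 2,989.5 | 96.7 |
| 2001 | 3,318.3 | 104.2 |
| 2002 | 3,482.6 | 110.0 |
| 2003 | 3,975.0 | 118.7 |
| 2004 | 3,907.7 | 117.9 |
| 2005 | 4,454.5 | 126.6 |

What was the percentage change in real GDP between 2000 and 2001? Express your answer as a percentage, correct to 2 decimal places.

3.01%

Real GDP 2000 = 2989.5/0.967 = 3091.52.
Real GDP 2001 = 3318.3/1.042 = 3184.55.
Change = 3184.55/3091.52 − 1 = 0.0301.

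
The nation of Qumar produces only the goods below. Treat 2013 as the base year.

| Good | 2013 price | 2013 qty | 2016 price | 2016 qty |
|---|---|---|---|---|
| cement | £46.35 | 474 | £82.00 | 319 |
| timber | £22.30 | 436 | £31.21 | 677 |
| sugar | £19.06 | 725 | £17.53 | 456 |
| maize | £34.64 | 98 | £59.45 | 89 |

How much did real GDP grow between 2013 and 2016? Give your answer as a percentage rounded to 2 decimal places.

Real GDP 2013 = Nominal GDP 2013 = 46.35·474 + 22.30·436 + 19.06·725 + 34.64·98 = 48905.92.
Real GDP 2016 (at 2013 prices) = 46.35·319 + 22.30·677 + 19.06·456 + 34.64·89 = 41657.07.
Real growth = 41657.07/48905.92 − 1 = -0.1482.

-14.82%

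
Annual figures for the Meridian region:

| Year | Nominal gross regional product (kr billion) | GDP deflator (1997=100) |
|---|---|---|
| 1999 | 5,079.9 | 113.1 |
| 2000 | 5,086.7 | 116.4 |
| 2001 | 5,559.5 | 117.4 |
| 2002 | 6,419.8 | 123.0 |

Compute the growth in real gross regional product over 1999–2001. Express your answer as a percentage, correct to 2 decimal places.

Real gross regional product 1999 = 5079.9/1.131 = 4491.51.
Real gross regional product 2001 = 5559.5/1.174 = 4735.52.
Change = 4735.52/4491.51 − 1 = 0.0543.

5.43%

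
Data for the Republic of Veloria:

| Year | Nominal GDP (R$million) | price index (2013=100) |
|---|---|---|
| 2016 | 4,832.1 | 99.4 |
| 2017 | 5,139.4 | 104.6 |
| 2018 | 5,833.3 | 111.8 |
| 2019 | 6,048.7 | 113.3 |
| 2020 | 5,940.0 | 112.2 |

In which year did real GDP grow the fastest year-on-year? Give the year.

2018

2017: real = 5139.4/1.046 = 4913.38; growth vs 2016 (4861.27) = 1.07%.
2018: real = 5833.3/1.118 = 5217.62; growth vs 2017 (4913.38) = 6.19%.
2019: real = 6048.7/1.133 = 5338.66; growth vs 2018 (5217.62) = 2.32%.
2020: real = 5940.0/1.122 = 5294.12; growth vs 2019 (5338.66) = -0.83%.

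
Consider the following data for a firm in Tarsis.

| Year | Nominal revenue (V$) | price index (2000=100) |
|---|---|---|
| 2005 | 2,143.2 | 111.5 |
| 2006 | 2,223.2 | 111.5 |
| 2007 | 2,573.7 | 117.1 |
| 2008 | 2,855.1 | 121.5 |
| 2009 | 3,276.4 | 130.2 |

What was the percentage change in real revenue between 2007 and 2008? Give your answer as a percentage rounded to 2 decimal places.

Real revenue 2007 = 2573.7/1.171 = 2197.87.
Real revenue 2008 = 2855.1/1.215 = 2349.88.
Change = 2349.88/2197.87 − 1 = 0.0692.

6.92%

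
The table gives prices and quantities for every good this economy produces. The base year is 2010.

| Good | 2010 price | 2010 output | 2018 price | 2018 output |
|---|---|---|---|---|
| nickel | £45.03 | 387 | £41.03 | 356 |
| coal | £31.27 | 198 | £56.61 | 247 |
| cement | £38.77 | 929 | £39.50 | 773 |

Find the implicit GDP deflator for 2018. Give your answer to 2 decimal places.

Nominal GDP 2018 = 41.03·356 + 56.61·247 + 39.50·773 = 59122.85.
Real GDP 2018 (at 2010 prices) = 45.03·356 + 31.27·247 + 38.77·773 = 53723.58.
Deflator = Nominal/Real × 100 = 59122.85/53723.58 × 100 = 110.050.

110.05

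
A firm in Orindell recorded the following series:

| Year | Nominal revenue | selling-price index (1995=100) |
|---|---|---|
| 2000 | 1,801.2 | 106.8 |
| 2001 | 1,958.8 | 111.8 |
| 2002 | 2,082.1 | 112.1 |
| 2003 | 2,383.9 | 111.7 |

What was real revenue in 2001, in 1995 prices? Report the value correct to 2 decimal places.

Real revenue 2001 = 1958.8 / 1.118 = 1752.06.

1,752.06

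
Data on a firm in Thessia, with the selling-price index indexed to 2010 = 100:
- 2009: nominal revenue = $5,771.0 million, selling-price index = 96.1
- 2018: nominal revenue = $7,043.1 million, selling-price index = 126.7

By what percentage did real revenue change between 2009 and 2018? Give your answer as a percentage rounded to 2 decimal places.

Real revenue 2009 = 5771.0 / 0.961 = 6005.20.
Real revenue 2018 = 7043.1 / 1.267 = 5558.88.
Real growth = 5558.88 / 6005.20 − 1 = -0.0743.

-7.43%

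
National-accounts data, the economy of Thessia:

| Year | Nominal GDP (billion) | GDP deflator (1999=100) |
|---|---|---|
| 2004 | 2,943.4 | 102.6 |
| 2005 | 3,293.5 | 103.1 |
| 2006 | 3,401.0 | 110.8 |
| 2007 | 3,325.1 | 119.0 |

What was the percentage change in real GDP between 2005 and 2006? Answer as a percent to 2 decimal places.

Real GDP 2005 = 3293.5/1.031 = 3194.47.
Real GDP 2006 = 3401.0/1.108 = 3069.49.
Change = 3069.49/3194.47 − 1 = -0.0391.

-3.91%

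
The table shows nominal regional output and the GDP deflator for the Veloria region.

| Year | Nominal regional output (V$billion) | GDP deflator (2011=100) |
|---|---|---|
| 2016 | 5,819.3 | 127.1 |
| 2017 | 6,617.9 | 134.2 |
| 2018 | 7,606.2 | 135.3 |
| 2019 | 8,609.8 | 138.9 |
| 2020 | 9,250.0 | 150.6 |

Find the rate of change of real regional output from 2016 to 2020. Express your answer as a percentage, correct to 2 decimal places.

Real regional output 2016 = 5819.3/1.271 = 4578.52.
Real regional output 2020 = 9250.0/1.506 = 6142.10.
Change = 6142.10/4578.52 − 1 = 0.3415.

34.15%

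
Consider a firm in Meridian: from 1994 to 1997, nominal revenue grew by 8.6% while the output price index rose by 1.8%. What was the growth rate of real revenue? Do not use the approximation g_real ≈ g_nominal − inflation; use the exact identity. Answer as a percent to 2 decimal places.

(1 + g_nom) = (1 + g_real)(1 + π), so g_real = 1.0860 / 1.0180 − 1 = 0.06680.

6.68%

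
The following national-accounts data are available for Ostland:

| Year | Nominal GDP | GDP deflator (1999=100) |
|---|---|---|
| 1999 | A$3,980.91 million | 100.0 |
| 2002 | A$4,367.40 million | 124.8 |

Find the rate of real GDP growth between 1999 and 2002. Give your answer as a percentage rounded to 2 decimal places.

-12.09%

Deflate each year: 1999 → 3980.91/1.000 = 3980.91; 2002 → 4367.40/1.248 = 3499.52.
So real GDP changed by 3499.52/3980.91 − 1 = -0.1209, i.e. -12.09%.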